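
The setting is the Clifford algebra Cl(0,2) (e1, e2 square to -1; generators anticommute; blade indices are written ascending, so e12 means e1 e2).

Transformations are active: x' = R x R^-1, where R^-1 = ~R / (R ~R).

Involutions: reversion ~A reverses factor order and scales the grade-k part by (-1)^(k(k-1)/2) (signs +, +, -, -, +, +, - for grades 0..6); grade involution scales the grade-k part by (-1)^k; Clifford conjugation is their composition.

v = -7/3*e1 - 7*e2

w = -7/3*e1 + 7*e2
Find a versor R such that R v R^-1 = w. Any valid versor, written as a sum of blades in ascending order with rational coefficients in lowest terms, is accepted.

Construction: equal norms (both -490/9) license R = v + w = -14/3*e1 — nothing changes along that direction, while (v - w)/2 changes sign, so v maps onto w.
Answer: -14/3*e1


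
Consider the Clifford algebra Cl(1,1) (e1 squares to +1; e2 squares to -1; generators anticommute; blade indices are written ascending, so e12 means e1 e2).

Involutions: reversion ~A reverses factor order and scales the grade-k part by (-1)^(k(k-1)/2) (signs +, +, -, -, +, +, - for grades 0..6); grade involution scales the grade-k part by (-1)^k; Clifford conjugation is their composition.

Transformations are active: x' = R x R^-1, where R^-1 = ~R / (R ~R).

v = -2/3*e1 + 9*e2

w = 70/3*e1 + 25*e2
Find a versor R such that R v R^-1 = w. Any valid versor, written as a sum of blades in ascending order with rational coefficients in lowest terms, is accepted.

Here q(v) = q(w) = -725/9; the classical choice R = v + w = 68/3*e1 + 34*e2 then realises v -> w under the sandwich.
Answer: 68/3*e1 + 34*e2


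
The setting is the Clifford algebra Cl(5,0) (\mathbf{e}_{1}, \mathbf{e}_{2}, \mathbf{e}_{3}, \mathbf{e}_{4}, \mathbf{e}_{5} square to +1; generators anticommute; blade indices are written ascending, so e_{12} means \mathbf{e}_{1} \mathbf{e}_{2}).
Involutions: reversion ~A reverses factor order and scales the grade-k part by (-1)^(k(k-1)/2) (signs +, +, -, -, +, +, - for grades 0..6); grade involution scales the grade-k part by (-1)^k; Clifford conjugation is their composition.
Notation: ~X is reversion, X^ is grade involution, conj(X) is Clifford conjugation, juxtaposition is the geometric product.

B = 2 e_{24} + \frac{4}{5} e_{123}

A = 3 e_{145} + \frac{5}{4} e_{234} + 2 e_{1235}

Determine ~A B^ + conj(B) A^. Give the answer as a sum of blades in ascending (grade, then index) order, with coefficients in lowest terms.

first term: -\frac{5}{2} e_{3} - \frac{8}{5} e_{5} + e_{14} + 6 e_{125} - 4 e_{1345} + \frac{12}{5} e_{2345}
second term: \frac{5}{2} e_{3} - \frac{8}{5} e_{5} + e_{14} + 6 e_{125} - 4 e_{1345} - \frac{12}{5} e_{2345}
Answer: -\frac{16}{5} e_{5} + 2 e_{14} + 12 e_{125} - 8 e_{1345}


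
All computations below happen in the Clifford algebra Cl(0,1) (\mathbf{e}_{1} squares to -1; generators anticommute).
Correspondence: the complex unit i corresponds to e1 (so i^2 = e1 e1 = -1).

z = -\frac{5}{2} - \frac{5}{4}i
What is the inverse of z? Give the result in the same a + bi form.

In blades: z = -\frac{5}{2} - \frac{5}{4} e_{1}.
With qbar = -\frac{5}{2} + \frac{5}{4} e_{1} (scalar fixed, mapped units negated), z qbar = \frac{125}{16} (the sum of squared coefficients), so z^-1 = qbar / (\frac{125}{16}) = -\frac{8}{25} + \frac{4}{25} e_{1}; translating back:
Answer: -\frac{8}{25} + \frac{4}{25}i


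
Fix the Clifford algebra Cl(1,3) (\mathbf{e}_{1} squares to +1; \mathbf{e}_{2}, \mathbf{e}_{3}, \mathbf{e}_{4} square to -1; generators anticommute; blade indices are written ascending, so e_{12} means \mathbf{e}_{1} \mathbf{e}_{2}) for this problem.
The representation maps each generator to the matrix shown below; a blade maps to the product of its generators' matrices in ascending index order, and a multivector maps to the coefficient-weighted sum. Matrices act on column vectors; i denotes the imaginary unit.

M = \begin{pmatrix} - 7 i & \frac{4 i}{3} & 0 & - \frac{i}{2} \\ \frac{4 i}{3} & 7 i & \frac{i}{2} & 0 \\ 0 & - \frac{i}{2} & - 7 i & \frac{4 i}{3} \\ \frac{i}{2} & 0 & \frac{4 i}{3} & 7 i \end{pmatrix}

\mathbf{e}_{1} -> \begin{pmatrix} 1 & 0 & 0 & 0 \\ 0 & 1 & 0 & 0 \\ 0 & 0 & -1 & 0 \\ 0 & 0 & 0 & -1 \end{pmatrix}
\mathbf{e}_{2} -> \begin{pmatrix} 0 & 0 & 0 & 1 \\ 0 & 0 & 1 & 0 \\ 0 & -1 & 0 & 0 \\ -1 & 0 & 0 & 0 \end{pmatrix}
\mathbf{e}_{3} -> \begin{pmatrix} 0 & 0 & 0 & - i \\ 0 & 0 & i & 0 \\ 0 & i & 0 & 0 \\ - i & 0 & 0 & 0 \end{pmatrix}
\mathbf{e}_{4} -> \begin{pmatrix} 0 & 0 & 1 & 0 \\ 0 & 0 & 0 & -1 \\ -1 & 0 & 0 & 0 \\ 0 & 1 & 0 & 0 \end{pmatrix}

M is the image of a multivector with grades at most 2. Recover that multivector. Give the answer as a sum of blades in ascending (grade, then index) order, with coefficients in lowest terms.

Method: the blade images are trace-orthogonal — tr(rho(e_A) rho(e_B)^-1) = 4 if A = B and 0 otherwise — and rho(e_A)^-1 = (e_A)^2 * rho(e_A) with (e_A)^2 = +1 or -1, so the coefficient of e_A in the preimage is (e_A)^2 * tr(M rho(e_A))/4.
Nonzero projections over blades of grade <= 2: e_{13}: (e_{13})^2 = +1, tr(M rho(e_{13})) = 2, coefficient \frac{1}{2}; e_{23}: (e_{23})^2 = -1, tr(M rho(e_{23})) = -28, coefficient 7; e_{34}: (e_{34})^2 = -1, tr(M rho(e_{34})) = \frac{16}{3}, coefficient -\frac{4}{3}. Every other blade of grade <= 2 projects to 0.
Answer: \frac{1}{2} e_{13} + 7 e_{23} - \frac{4}{3} e_{34}


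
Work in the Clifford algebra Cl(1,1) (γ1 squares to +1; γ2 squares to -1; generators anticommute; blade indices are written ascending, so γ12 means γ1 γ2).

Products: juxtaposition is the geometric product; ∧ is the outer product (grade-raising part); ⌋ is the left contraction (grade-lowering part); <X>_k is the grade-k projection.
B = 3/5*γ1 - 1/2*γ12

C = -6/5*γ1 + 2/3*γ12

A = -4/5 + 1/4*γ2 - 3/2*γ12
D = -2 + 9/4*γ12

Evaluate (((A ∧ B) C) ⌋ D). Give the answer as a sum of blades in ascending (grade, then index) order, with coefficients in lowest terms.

step 1: -12/25*γ1 + 1/4*γ12
step 2: 557/750 - 1/50*γ2
step 3: -557/375 - 9/200*γ1 + 1671/1000*γ12
Answer: -557/375 - 9/200*γ1 + 1671/1000*γ12


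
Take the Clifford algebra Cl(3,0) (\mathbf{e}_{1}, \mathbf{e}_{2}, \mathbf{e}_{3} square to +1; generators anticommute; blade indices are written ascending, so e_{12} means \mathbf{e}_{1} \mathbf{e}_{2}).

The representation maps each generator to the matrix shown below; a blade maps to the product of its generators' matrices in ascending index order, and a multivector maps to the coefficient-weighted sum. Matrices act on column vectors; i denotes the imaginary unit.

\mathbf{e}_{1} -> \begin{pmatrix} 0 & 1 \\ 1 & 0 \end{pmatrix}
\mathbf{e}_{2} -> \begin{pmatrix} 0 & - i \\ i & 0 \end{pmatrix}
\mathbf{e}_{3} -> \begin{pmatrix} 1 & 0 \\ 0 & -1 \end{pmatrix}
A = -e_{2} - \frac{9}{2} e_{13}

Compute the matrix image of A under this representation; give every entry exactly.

Bivector images (products of the table entries): rho(e_{13}) = rho(\mathbf{e}_{1})rho(\mathbf{e}_{3}) = \begin{pmatrix} 0 & -1 \\ 1 & 0 \end{pmatrix}.
M = (-1)*rho(e_{2}) + (-\frac{9}{2})*rho(e_{13}), summed entrywise:
Answer: \begin{pmatrix} 0 & \frac{9}{2} + i \\ - \frac{9}{2} - i & 0 \end{pmatrix}


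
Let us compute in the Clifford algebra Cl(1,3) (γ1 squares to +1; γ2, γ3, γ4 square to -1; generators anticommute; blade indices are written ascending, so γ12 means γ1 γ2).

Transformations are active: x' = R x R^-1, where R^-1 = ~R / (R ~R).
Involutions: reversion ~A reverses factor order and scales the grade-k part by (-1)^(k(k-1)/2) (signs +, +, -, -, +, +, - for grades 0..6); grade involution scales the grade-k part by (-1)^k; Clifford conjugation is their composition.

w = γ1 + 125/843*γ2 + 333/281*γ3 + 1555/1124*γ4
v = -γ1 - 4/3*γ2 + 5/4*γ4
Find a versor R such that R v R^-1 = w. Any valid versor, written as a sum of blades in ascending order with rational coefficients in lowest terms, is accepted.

Why this works: both vectors square to -337/144, so q(v) = q(w) and R = v + w = -333/281*γ2 + 333/281*γ3 + 740/281*γ4 carries v to w — its own direction survives, the complement (v - w)/2 flips.
Answer: -333/281*γ2 + 333/281*γ3 + 740/281*γ4


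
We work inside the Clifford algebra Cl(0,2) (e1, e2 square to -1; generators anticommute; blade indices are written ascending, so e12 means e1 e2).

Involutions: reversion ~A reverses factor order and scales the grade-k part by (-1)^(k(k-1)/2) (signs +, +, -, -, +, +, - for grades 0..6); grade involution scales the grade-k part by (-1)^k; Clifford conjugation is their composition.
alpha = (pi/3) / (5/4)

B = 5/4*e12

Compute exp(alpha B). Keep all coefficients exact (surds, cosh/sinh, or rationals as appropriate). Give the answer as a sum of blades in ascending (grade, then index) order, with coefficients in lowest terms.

B^2 = (5/4)^2*(e12)^2 = 25/16*(-1) = -25/16 (a basis 2-blade squares to minus the product of its generators' squares).
B^2 = -25/16 — the series telescopes trigonometrically here: l = 5/4, alpha*l = pi/3, so exp(alpha B) = cos(pi/3) + (sin(pi/3)/(5/4))*B = 1/2 + (2*sqrt(3)/5)*B.
Answer: 1/2 + sqrt(3)/2*e12


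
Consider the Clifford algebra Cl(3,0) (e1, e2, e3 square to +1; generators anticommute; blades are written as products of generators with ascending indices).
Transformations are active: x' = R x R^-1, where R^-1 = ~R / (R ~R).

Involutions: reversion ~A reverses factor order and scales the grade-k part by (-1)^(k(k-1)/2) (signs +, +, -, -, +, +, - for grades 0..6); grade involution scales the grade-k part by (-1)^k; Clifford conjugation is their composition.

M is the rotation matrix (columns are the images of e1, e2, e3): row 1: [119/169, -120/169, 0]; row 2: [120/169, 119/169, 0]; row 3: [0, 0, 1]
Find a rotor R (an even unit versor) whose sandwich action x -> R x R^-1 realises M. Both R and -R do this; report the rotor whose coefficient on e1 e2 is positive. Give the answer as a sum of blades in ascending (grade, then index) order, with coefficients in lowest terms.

Method: write R = a + b12*e1 e2 + b13*e1 e3 + b23*e2 e3 with a^2 + b12^2 + b13^2 + b23^2 = 1 (so R^-1 = ~R). Expanding the columns R e_j ~R gives tr M = 4a^2 - 1 and, from the antisymmetric part, M21 - M12 = -4a*b12, M13 - M31 = 4a*b13, M32 - M23 = -4a*b23.
Here tr M = 407/169, so a^2 = (1 + tr M)/4 = 144/169 and a = ±12/13. Taking a = 12/13: M21 - M12 = 240/169, M13 - M31 = 0, M32 - M23 = 0, giving b12 = -5/13, b13 = 0, b23 = 0, i.e. R = 12/13 - 5/13*e1 e2.
Its e1 e2 coefficient is negative, so report the other preimage -R.
Answer: -12/13 + 5/13*e1 e2. Note: both R and -R realise this M (trace 407/169); the covering map identifies them, and the e1 e2-coefficient sign is the tie-breaker.


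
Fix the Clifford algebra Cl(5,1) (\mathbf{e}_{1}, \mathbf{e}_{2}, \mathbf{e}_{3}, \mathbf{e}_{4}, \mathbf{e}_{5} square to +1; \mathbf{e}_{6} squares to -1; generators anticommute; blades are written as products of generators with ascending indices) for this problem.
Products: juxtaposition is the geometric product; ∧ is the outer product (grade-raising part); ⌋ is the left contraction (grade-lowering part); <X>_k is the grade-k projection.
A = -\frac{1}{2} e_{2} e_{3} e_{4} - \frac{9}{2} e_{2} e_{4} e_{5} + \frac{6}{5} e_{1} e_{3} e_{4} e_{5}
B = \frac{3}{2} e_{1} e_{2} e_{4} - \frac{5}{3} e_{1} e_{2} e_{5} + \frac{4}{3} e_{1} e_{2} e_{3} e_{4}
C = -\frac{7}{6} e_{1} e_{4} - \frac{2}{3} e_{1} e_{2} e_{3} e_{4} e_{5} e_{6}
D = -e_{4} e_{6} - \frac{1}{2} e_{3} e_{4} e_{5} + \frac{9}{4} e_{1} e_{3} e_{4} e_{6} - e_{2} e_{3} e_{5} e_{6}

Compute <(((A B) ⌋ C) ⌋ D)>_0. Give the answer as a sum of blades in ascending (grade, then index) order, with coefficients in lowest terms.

step 1: -\frac{2}{3} e_{1} + \frac{3}{4} e_{1} e_{3} - \frac{15}{2} e_{1} e_{4} - \frac{27}{4} e_{1} e_{5} - \frac{8}{5} e_{2} e_{5} - 6 e_{1} e_{3} e_{5} - 2 e_{2} e_{3} e_{4} - \frac{9}{5} e_{2} e_{3} e_{5} - \frac{5}{6} e_{1} e_{3} e_{4} e_{5}
step 2: -\frac{35}{4} + \frac{7}{9} e_{4} - \frac{5}{9} e_{2} e_{6} - \frac{6}{5} e_{1} e_{4} e_{6} + \frac{4}{3} e_{1} e_{5} e_{6} + 4 e_{2} e_{4} e_{6} - \frac{16}{15} e_{1} e_{3} e_{4} e_{6} + \frac{9}{2} e_{2} e_{3} e_{4} e_{6} - 5 e_{2} e_{3} e_{5} e_{6} - \frac{1}{2} e_{2} e_{4} e_{5} e_{6} + \frac{4}{9} e_{2} e_{3} e_{4} e_{5} e_{6}
step 3: -\frac{13}{5} - \frac{27}{10} e_{3} - \frac{7}{9} e_{6} + \frac{17}{18} e_{3} e_{5} + \frac{35}{4} e_{4} e_{6} + \frac{7}{4} e_{1} e_{3} e_{6} + \frac{35}{8} e_{3} e_{4} e_{5} - \frac{315}{16} e_{1} e_{3} e_{4} e_{6} + \frac{35}{4} e_{2} e_{3} e_{5} e_{6}
step 4: -\frac{13}{5}
Answer: -\frac{13}{5}


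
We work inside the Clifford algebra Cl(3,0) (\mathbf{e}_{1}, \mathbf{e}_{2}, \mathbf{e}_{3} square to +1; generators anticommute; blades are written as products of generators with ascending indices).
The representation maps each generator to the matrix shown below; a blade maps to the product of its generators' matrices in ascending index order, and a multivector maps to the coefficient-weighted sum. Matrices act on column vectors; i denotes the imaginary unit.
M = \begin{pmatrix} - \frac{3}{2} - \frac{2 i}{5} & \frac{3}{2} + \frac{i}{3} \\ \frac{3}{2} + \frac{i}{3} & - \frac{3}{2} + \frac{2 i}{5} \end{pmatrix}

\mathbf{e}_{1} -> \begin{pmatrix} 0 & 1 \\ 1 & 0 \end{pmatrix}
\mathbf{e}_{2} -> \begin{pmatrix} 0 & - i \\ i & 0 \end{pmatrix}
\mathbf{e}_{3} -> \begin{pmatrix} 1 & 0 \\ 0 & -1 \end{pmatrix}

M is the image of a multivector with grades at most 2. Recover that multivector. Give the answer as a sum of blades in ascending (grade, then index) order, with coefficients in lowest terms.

Method: 1, rho(e_{1}), rho(e_{2}), rho(e_{3}) form a trace-orthogonal basis of the 2x2 complex matrices (tr(X Y) = 2 if X = Y, else 0), so M = m0*1 + m1*rho(e_{1}) + m2*rho(e_{2}) + m3*rho(e_{3}) with m0 = tr(M)/2 = - \frac{3}{2}, m1 = tr(M rho(e_{1}))/2 = \frac{3}{2} + \frac{i}{3}, m2 = tr(M rho(e_{2}))/2 = 0, m3 = tr(M rho(e_{3}))/2 = - \frac{2 i}{5}.
Multiplying table entries, the bivector images are rho(e_{1} e_{2}) = i*rho(e_{3}), rho(e_{1} e_{3}) = -i*rho(e_{2}), rho(e_{2} e_{3}) = i*rho(e_{1}); with real blade coefficients the real parts of m0..m3 are the coefficients of 1, e_{1}, e_{2}, e_{3} and the imaginary parts give the bivectors (e_{2} e_{3}: Im m1, e_{1} e_{3}: -Im m2, e_{1} e_{2}: Im m3).
Answer: -\frac{3}{2} + \frac{3}{2} e_{1} - \frac{2}{5} e_{1} e_{2} + \frac{1}{3} e_{2} e_{3}


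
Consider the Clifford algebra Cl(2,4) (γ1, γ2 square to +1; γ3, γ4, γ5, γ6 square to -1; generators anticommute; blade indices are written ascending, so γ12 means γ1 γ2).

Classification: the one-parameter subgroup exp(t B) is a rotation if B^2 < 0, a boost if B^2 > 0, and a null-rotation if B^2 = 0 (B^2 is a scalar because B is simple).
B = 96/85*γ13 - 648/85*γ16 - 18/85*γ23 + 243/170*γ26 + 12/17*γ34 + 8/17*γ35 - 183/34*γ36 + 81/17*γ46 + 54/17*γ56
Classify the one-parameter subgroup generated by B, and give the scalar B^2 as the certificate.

B^2 term by term: the squares give (96/85)^2*(γ13)^2 + (-648/85)^2*(γ16)^2 + (-18/85)^2*(γ23)^2 + (243/170)^2*(γ26)^2 + (12/17)^2*(γ34)^2 + (8/17)^2*(γ35)^2 + (-183/34)^2*(γ36)^2 + (81/17)^2*(γ46)^2 + (54/17)^2*(γ56)^2 = 9216/7225*(+1) + 419904/7225*(+1) + 324/7225*(+1) + 59049/28900*(+1) + 144/289*(-1) + 64/289*(-1) + 33489/1156*(-1) + 6561/289*(-1) + 2916/289*(-1) = -1 (each basis 2-blade squares to minus the product of its generators' squares); cross terms between blades sharing an index anticommute and cancel; the commuting (index-disjoint) pairs give grade-4 terms 2*c*c'*(blade product), which cancel blade by blade — γ1236: -23328/7225 + 23328/7225 = 0; γ1346: 15552/1445 - 15552/1445 = 0; γ1356: 10368/1445 - 10368/1445 = 0; γ2346: -2916/1445 + 2916/1445 = 0; γ2356: -1944/1445 + 1944/1445 = 0; γ3456: 1296/289 - 1296/289 = 0 — confirming B is simple. So B^2 = -1.
Answer: rotation, certificate B^2 = -1. Key observation: B^2 = -1 is a conjugation invariant, so its sign decides the class regardless of the surface form of B.


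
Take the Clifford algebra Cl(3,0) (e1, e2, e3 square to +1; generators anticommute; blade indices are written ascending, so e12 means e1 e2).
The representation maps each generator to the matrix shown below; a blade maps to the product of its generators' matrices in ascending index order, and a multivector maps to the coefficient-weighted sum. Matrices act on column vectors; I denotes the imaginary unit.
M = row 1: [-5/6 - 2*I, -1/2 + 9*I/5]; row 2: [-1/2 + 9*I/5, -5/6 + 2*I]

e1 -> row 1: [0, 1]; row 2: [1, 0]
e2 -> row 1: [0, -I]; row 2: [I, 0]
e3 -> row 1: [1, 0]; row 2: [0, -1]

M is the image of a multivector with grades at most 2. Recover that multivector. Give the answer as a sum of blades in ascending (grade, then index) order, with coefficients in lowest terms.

Method: 1, rho(e1), rho(e2), rho(e3) form a trace-orthogonal basis of the 2x2 complex matrices (tr(X Y) = 2 if X = Y, else 0), so M = m0*1 + m1*rho(e1) + m2*rho(e2) + m3*rho(e3) with m0 = tr(M)/2 = -5/6, m1 = tr(M rho(e1))/2 = -1/2 + 9*I/5, m2 = tr(M rho(e2))/2 = 0, m3 = tr(M rho(e3))/2 = -2*I.
Multiplying table entries, the bivector images are rho(e12) = I*rho(e3), rho(e13) = -I*rho(e2), rho(e23) = I*rho(e1); with real blade coefficients the real parts of m0..m3 are the coefficients of 1, e1, e2, e3 and the imaginary parts give the bivectors (e23: Im m1, e13: -Im m2, e12: Im m3).
Answer: -5/6 - 1/2*e1 - 2*e12 + 9/5*e23


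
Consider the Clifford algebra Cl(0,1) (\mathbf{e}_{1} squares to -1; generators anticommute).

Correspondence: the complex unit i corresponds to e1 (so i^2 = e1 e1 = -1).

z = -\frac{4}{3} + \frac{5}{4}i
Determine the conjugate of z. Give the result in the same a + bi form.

In blades: z = -\frac{4}{3} + \frac{5}{4} e_{1}.
Conjugation here is Clifford conjugation: the scalar is fixed and the grade-1 and grade-2 blades all flip sign, giving -\frac{4}{3} - \frac{5}{4} e_{1}; translating back:
Answer: -\frac{4}{3} - \frac{5}{4}i


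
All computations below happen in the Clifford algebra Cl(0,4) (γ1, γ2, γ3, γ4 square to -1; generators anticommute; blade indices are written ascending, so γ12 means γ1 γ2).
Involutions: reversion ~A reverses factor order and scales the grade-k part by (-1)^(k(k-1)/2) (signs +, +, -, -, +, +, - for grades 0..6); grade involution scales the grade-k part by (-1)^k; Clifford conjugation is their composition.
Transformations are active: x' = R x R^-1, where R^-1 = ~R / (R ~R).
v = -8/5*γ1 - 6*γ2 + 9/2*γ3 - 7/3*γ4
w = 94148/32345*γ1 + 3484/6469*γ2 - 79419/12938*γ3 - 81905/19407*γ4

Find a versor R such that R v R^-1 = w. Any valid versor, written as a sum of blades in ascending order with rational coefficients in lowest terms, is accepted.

R = v + w = 42396/32345*γ1 - 35330/6469*γ2 - 10599/6469*γ3 - 42396/6469*γ4 works: the equal norms (-57829/900) guarantee its sandwich swaps v into w.
Answer: 42396/32345*γ1 - 35330/6469*γ2 - 10599/6469*γ3 - 42396/6469*γ4


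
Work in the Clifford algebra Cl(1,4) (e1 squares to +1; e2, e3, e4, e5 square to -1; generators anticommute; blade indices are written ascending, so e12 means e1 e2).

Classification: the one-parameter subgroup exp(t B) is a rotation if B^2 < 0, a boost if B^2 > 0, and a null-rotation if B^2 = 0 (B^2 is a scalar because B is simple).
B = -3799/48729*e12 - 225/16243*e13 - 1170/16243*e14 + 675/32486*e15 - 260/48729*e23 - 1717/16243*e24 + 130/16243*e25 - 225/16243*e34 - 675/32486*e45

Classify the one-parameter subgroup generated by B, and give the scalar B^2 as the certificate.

B^2 term by term: the squares give (-3799/48729)^2*(e12)^2 + (-225/16243)^2*(e13)^2 + (-1170/16243)^2*(e14)^2 + (675/32486)^2*(e15)^2 + (-260/48729)^2*(e23)^2 + (-1717/16243)^2*(e24)^2 + (130/16243)^2*(e25)^2 + (-225/16243)^2*(e34)^2 + (-675/32486)^2*(e45)^2 = 14432401/2374515441*(+1) + 50625/263835049*(+1) + 1368900/263835049*(+1) + 455625/1055340196*(+1) + 67600/2374515441*(-1) + 2948089/263835049*(-1) + 16900/263835049*(-1) + 50625/263835049*(-1) + 455625/1055340196*(-1) = 0 (each basis 2-blade squares to minus the product of its generators' squares); cross terms between blades sharing an index anticommute and cancel; the commuting (index-disjoint) pairs give grade-4 terms 2*c*c'*(blade product), which cancel blade by blade — e1234: 569850/263835049 - 772650/263835049 + 202800/263835049 = 0; e1235: 58500/263835049 - 58500/263835049 = 0; e1245: 854775/263835049 + 304200/263835049 - 1158975/263835049 = 0; e1345: 151875/263835049 - 151875/263835049 = 0; e2345: 58500/263835049 - 58500/263835049 = 0 — confirming B is simple. So B^2 = 0.
Answer: null-rotation, certificate B^2 = 0. The scalar 0 is the complete invariant here: its sign names the subgroup type.


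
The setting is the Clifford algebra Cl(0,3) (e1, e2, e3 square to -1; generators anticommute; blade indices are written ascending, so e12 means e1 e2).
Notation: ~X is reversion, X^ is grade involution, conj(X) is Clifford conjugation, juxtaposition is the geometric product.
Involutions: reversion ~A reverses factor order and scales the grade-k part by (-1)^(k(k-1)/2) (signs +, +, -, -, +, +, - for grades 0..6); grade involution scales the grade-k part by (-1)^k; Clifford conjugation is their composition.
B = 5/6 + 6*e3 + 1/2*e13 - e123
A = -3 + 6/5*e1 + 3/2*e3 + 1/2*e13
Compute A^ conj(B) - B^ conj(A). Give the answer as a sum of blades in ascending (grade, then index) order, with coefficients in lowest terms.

first term: -45/4 + 11/4*e1 - 1/2*e2 + 323/20*e3 - 3/2*e12 + 547/60*e13 - 6/5*e23 + 3*e123
second term: -45/4 + 11/4*e1 - 1/2*e2 + 323/20*e3 + 3/2*e12 - 547/60*e13 + 6/5*e23 - 3*e123
Answer: -3*e12 + 547/30*e13 - 12/5*e23 + 6*e123


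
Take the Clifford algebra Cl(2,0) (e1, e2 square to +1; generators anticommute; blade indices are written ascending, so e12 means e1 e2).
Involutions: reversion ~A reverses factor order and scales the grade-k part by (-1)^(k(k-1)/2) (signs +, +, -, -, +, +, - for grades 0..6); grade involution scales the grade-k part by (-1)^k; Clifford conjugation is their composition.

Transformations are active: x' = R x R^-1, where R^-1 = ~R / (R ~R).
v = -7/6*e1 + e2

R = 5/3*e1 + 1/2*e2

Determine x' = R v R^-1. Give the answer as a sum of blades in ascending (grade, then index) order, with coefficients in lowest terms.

~R = 5/3*e1 + 1/2*e2, and R ~R = 109/36, so R^-1 = ~R / (109/36).
R v = -13/9 + 9/4*e12
Answer: -277/654*e1 - 161/109*e2


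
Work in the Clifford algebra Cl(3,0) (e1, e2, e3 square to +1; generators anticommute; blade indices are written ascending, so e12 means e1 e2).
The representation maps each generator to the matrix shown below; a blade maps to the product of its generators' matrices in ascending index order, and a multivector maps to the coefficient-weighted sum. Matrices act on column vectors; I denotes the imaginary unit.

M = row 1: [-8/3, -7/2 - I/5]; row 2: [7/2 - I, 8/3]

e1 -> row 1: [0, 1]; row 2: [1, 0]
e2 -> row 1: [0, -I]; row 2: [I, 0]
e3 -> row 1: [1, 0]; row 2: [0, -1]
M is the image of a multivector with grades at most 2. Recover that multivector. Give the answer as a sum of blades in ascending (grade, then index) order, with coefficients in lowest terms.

Method: 1, rho(e1), rho(e2), rho(e3) form a trace-orthogonal basis of the 2x2 complex matrices (tr(X Y) = 2 if X = Y, else 0), so M = m0*1 + m1*rho(e1) + m2*rho(e2) + m3*rho(e3) with m0 = tr(M)/2 = 0, m1 = tr(M rho(e1))/2 = -3*I/5, m2 = tr(M rho(e2))/2 = -2/5 - 7*I/2, m3 = tr(M rho(e3))/2 = -8/3.
Multiplying table entries, the bivector images are rho(e12) = I*rho(e3), rho(e13) = -I*rho(e2), rho(e23) = I*rho(e1); with real blade coefficients the real parts of m0..m3 are the coefficients of 1, e1, e2, e3 and the imaginary parts give the bivectors (e23: Im m1, e13: -Im m2, e12: Im m3).
Answer: -2/5*e2 - 8/3*e3 + 7/2*e13 - 3/5*e23


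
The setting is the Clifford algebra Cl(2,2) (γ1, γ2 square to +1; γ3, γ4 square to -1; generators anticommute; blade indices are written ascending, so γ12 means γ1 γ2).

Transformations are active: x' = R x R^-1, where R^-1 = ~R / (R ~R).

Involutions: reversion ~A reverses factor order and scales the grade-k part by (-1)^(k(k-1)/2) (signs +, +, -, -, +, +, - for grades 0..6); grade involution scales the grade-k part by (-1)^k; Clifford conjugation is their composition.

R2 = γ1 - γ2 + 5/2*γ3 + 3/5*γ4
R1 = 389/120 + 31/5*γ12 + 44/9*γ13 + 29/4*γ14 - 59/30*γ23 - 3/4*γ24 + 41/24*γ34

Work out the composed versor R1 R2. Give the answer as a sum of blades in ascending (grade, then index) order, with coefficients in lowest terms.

Distribute over the terms of R2 (each basis-blade product reordered to ascending indices, repeated generators contracted through their squares):
R1 (γ1) = 389/120*γ1 - 31/5*γ2 - 44/9*γ3 - 29/4*γ4 - 59/30*γ123 - 3/4*γ124 + 41/24*γ134
R1 (-γ2) = -31/5*γ1 - 389/120*γ2 - 59/30*γ3 - 3/4*γ4 + 44/9*γ123 + 29/4*γ124 - 41/24*γ234
R1 (5/2*γ3) = -110/9*γ1 + 59/12*γ2 + 389/48*γ3 + 205/48*γ4 + 31/2*γ123 - 145/8*γ134 + 15/8*γ234
R1 (3/5*γ4) = -87/20*γ1 + 9/20*γ2 - 41/40*γ3 + 389/200*γ4 + 93/25*γ124 + 44/15*γ134 - 59/50*γ234
Summing the partial products and collecting blades:
Answer: -7031/360*γ1 - 163/40*γ2 + 161/720*γ3 - 2141/1200*γ4 + 829/45*γ123 + 511/50*γ124 - 809/60*γ134 - 76/75*γ234


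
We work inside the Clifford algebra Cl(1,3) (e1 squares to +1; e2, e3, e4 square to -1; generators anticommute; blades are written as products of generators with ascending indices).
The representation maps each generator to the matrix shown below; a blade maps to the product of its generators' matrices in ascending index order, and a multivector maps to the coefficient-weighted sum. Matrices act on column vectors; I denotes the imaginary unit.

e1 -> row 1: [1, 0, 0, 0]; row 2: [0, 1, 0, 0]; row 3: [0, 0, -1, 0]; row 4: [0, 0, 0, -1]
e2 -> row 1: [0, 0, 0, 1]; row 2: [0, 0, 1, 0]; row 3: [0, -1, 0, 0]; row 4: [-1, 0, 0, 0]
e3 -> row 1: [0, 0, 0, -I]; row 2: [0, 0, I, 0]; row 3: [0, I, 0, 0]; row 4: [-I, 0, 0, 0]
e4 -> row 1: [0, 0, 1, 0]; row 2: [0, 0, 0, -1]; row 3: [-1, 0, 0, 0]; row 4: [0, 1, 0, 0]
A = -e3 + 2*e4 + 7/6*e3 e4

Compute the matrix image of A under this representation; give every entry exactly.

Bivector images (products of the table entries): rho(e3 e4) = rho(e3)rho(e4) = row 1: [0, -I, 0, 0]; row 2: [-I, 0, 0, 0]; row 3: [0, 0, 0, -I]; row 4: [0, 0, -I, 0].
M = (-1)*rho(e3) + (2)*rho(e4) + (7/6)*rho(e3 e4), summed entrywise:
Answer: row 1: [0, -7*I/6, 2, I]; row 2: [-7*I/6, 0, -I, -2]; row 3: [-2, -I, 0, -7*I/6]; row 4: [I, 2, -7*I/6, 0]


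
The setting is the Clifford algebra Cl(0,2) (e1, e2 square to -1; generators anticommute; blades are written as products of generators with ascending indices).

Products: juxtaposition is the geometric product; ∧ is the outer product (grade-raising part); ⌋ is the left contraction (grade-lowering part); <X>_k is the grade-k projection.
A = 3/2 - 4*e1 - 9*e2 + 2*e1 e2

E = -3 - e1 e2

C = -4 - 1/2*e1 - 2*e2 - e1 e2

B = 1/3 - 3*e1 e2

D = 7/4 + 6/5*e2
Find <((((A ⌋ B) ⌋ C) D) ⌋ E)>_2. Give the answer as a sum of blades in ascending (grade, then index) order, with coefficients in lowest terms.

step 1: 13/2 + 27*e1 - 12*e2 - 9/2*e1 e2
step 2: -41 + 35/4*e1 + 14*e2 - 13/2*e1 e2
step 3: -1771/20 + 1849/80*e1 - 247/10*e2 - 7/8*e1 e2
step 4: 10591/40 + 247/10*e1 + 1849/80*e2 + 1771/20*e1 e2
step 5: 1771/20*e1 e2
Answer: 1771/20*e1 e2


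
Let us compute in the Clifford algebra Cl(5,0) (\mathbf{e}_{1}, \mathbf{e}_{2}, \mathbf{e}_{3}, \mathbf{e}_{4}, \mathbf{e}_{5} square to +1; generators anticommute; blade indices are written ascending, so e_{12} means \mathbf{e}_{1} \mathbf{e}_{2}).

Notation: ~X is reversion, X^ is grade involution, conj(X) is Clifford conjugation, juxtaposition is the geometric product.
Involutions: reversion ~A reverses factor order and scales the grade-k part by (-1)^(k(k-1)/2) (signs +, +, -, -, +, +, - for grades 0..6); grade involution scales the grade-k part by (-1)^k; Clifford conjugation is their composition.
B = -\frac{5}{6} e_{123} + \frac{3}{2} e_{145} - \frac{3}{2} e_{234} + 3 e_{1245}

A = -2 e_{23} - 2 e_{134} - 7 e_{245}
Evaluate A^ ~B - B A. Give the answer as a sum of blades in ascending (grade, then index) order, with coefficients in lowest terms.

first term: \frac{68}{3} e_{1} + 3 e_{4} - \frac{27}{2} e_{12} - \frac{5}{3} e_{24} - \frac{27}{2} e_{35} + 6 e_{235} + \frac{1}{6} e_{1345} + 3 e_{12345}
second term: \frac{58}{3} e_{1} - 3 e_{4} + \frac{27}{2} e_{12} + \frac{5}{3} e_{24} + \frac{27}{2} e_{35} - 6 e_{235} - \frac{71}{6} e_{1345} - 3 e_{12345}
Answer: \frac{10}{3} e_{1} + 6 e_{4} - 27 e_{12} - \frac{10}{3} e_{24} - 27 e_{35} + 12 e_{235} + 12 e_{1345} + 6 e_{12345}


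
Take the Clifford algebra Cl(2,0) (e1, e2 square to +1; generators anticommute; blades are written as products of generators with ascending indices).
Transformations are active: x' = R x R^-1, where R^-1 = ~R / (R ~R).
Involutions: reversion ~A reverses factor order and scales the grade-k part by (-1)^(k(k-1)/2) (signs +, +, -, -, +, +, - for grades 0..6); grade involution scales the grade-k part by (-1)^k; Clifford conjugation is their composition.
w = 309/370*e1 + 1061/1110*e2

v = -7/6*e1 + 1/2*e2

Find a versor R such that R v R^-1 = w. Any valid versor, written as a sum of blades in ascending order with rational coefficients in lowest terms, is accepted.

Here q(v) = q(w) = 29/18; the classical choice R = v + w = -184/555*e1 + 808/555*e2 then realises v -> w under the sandwich.
Answer: -184/555*e1 + 808/555*e2


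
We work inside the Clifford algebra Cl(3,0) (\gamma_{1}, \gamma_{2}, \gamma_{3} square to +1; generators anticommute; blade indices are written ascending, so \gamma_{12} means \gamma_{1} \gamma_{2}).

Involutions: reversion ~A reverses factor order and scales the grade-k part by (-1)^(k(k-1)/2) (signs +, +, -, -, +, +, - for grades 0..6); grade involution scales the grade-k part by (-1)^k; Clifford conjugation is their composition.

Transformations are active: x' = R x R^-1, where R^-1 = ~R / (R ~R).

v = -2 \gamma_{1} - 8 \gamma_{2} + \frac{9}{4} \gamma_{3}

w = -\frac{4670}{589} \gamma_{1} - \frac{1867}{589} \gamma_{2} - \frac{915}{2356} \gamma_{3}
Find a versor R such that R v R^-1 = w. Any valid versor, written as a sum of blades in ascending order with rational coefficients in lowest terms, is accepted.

Why this works: both vectors square to \frac{1169}{16}, so q(v) = q(w) and R = v + w = -\frac{5848}{589} \gamma_{1} - \frac{6579}{589} \gamma_{2} + \frac{2193}{1178} \gamma_{3} carries v to w — its own direction survives, the complement (v - w)/2 flips.
Answer: -\frac{5848}{589} \gamma_{1} - \frac{6579}{589} \gamma_{2} + \frac{2193}{1178} \gamma_{3}


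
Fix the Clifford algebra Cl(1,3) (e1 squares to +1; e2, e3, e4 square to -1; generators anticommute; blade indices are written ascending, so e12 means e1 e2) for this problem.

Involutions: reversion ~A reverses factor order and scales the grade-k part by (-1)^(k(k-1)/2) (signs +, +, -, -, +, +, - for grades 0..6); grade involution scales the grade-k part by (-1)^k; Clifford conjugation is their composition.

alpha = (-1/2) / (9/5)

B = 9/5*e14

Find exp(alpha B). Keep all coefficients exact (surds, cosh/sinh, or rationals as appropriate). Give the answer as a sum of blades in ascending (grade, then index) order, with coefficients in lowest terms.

B^2 = (9/5)^2*(e14)^2 = 81/25*(+1) = 81/25 (a basis 2-blade squares to minus the product of its generators' squares).
B^2 = 81/25 — hyperbolic case — the even/odd split gives cosh and sinh: l = 9/5, alpha*l = -1/2, so exp(alpha B) = cosh(-1/2) + (sinh(-1/2)/(9/5))*B = cosh(1/2) + (-5*sinh(1/2)/9)*B.
Answer: cosh(1/2) - sinh(1/2)*e14


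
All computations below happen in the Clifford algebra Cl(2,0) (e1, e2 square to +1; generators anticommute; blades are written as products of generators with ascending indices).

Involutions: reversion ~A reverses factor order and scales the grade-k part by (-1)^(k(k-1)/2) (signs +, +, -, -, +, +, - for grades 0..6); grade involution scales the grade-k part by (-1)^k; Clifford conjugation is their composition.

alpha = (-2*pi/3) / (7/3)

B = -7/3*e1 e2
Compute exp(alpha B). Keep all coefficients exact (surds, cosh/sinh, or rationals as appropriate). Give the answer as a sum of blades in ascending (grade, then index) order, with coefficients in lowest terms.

B^2 = (-7/3)^2*(e1 e2)^2 = 49/9*(-1) = -49/9 (a basis 2-blade squares to minus the product of its generators' squares).
B^2 = -49/9 — the negative square puts this in the circular regime; l = 7/3, alpha*l = -2*pi/3, so exp(alpha B) = cos(-2*pi/3) + (sin(-2*pi/3)/(7/3))*B = -1/2 + (-3*sqrt(3)/14)*B.
Answer: -1/2 + sqrt(3)/2*e1 e2


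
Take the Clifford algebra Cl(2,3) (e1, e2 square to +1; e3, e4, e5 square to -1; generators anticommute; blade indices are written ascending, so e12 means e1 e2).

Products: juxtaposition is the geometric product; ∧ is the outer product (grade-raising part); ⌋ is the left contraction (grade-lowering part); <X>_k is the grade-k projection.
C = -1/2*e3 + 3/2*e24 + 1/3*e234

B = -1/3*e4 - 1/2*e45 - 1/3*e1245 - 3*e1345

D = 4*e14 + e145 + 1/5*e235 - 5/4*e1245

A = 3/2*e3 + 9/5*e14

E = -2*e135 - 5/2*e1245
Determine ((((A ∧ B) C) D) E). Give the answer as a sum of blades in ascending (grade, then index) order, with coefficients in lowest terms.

step 1: -1/2*e34 - 3/4*e345 - 1/2*e12345
step 2: 1/6*e2 + 1/4*e4 - 1/6*e15 + 3/4*e23 - 1/4*e25 - 3/8*e45 + 3/4*e135 + 9/8*e235 - 1/4*e1245
step 3: 7/80 + 11/8*e1 - 1/4*e2 + 1/20*e3 + 1/6*e4 + 3/20*e5 - 99/160*e12 - 5/16*e14 - 5/4*e15 + 5/24*e24 + e25 + 3/4*e34 + 1/30*e35 - 2/3*e45 + 1/30*e123 - 11/12*e124 + 5/16*e125 + 233/160*e134 + 5/24*e145 - 69/80*e234 - 3*e345 + 15/8*e1234 + 5/6*e1245 + 15/16*e1345 + 1/20*e2345 + 21/4*e12345
step 4: -25/12 + 1/15*e1 + 25/48*e2 - 125/8*e3 + 85/32*e4 + 55/24*e5 - 5/3*e12 + 7/40*e13 - 7/2*e14 - 149/240*e15 + 55/32*e23 - 59/8*e24 - 343/480*e25 + 5/12*e34 - 119/16*e35 - 1427/320*e45 - 19/2*e123 - 19/40*e124 + 5/12*e125 - 4/3*e134 + 317/160*e135 - 17/8*e145 - 5/3*e234 + 769/320*e235 + 5/16*e245 + 17/24*e345 - 1/12*e1234 + 11/8*e1235 - 311/160*e1245 - 1/3*e1345 - 11/6*e2345 + 7/24*e12345
Answer: -25/12 + 1/15*e1 + 25/48*e2 - 125/8*e3 + 85/32*e4 + 55/24*e5 - 5/3*e12 + 7/40*e13 - 7/2*e14 - 149/240*e15 + 55/32*e23 - 59/8*e24 - 343/480*e25 + 5/12*e34 - 119/16*e35 - 1427/320*e45 - 19/2*e123 - 19/40*e124 + 5/12*e125 - 4/3*e134 + 317/160*e135 - 17/8*e145 - 5/3*e234 + 769/320*e235 + 5/16*e245 + 17/24*e345 - 1/12*e1234 + 11/8*e1235 - 311/160*e1245 - 1/3*e1345 - 11/6*e2345 + 7/24*e12345


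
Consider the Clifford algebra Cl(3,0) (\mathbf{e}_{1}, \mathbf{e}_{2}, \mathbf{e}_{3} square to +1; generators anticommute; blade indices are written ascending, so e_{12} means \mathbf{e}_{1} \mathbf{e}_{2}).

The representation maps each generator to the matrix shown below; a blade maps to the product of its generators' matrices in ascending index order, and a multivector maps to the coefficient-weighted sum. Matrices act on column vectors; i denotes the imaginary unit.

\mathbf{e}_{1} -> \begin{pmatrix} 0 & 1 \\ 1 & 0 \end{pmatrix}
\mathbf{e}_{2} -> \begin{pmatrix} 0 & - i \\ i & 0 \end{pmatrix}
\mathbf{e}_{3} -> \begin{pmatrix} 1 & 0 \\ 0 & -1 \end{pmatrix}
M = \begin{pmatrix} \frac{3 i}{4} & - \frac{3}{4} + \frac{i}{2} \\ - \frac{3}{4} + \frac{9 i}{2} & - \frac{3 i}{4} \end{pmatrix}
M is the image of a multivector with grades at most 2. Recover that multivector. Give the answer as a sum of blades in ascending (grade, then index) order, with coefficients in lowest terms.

Method: 1, rho(e_{1}), rho(e_{2}), rho(e_{3}) form a trace-orthogonal basis of the 2x2 complex matrices (tr(X Y) = 2 if X = Y, else 0), so M = m0*1 + m1*rho(e_{1}) + m2*rho(e_{2}) + m3*rho(e_{3}) with m0 = tr(M)/2 = 0, m1 = tr(M rho(e_{1}))/2 = - \frac{3}{4} + \frac{5 i}{2}, m2 = tr(M rho(e_{2}))/2 = 2, m3 = tr(M rho(e_{3}))/2 = \frac{3 i}{4}.
Multiplying table entries, the bivector images are rho(e_{12}) = i*rho(e_{3}), rho(e_{13}) = -i*rho(e_{2}), rho(e_{23}) = i*rho(e_{1}); with real blade coefficients the real parts of m0..m3 are the coefficients of 1, e_{1}, e_{2}, e_{3} and the imaginary parts give the bivectors (e_{23}: Im m1, e_{13}: -Im m2, e_{12}: Im m3).
Answer: -\frac{3}{4} e_{1} + 2 e_{2} + \frac{3}{4} e_{12} + \frac{5}{2} e_{23}


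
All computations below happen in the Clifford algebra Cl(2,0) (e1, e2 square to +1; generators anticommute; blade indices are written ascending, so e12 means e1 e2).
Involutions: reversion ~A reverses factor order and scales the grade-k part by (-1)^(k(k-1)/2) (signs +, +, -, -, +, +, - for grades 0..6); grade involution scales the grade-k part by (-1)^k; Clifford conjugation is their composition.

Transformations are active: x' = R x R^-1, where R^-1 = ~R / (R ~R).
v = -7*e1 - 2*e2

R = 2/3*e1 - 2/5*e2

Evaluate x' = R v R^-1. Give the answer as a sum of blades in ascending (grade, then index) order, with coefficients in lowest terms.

~R = 2/3*e1 - 2/5*e2, and R ~R = 136/225, so R^-1 = ~R / (136/225).
R v = -58/15 - 62/15*e12
Answer: -26/17*e1 + 121/17*e2


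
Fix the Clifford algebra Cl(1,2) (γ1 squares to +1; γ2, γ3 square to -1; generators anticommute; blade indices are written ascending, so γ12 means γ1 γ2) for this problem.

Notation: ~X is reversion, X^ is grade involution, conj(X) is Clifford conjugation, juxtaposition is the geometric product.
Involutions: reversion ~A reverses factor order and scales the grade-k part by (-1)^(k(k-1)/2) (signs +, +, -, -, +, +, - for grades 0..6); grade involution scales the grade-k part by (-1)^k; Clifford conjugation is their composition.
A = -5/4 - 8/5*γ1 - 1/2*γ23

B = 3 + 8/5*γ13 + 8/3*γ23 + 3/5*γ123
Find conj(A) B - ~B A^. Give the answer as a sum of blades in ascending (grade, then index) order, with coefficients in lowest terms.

first term: -61/12 + 9/2*γ1 + 64/25*γ3 - 4/5*γ12 - 2*γ13 - 131/150*γ23 + 211/60*γ123
second term: -61/12 + 9/2*γ1 + 64/25*γ3 + 4/5*γ12 + 2*γ13 + 131/150*γ23 - 211/60*γ123
Answer: -8/5*γ12 - 4*γ13 - 131/75*γ23 + 211/30*γ123


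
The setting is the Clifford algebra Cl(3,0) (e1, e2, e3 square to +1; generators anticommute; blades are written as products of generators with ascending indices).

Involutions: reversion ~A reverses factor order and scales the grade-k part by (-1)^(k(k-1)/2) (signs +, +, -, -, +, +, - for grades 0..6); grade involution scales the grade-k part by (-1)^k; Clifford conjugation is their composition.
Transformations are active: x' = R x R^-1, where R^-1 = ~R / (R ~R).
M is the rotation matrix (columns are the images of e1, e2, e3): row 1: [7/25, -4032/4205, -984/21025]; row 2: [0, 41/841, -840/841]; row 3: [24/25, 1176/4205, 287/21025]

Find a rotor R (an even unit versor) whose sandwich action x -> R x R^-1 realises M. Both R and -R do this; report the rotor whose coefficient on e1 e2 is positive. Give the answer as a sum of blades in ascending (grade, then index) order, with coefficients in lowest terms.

Method: write R = a + b12*e1 e2 + b13*e1 e3 + b23*e2 e3 with a^2 + b12^2 + b13^2 + b23^2 = 1 (so R^-1 = ~R). Expanding the columns R e_j ~R gives tr M = 4a^2 - 1 and, from the antisymmetric part, M21 - M12 = -4a*b12, M13 - M31 = 4a*b13, M32 - M23 = -4a*b23.
Here tr M = 7199/21025, so a^2 = (1 + tr M)/4 = 7056/21025 and a = ±84/145. Taking a = 84/145: M21 - M12 = 4032/4205, M13 - M31 = -21168/21025, M32 - M23 = 5376/4205, giving b12 = -12/29, b13 = -63/145, b23 = -16/29, i.e. R = 84/145 - 12/29*e1 e2 - 63/145*e1 e3 - 16/29*e2 e3.
Its e1 e2 coefficient is negative, so report the other preimage -R.
Answer: -84/145 + 12/29*e1 e2 + 63/145*e1 e3 + 16/29*e2 e3. Note: both R and -R realise this M (trace 7199/21025); the covering map identifies them, and the e1 e2-coefficient sign is the tie-breaker.


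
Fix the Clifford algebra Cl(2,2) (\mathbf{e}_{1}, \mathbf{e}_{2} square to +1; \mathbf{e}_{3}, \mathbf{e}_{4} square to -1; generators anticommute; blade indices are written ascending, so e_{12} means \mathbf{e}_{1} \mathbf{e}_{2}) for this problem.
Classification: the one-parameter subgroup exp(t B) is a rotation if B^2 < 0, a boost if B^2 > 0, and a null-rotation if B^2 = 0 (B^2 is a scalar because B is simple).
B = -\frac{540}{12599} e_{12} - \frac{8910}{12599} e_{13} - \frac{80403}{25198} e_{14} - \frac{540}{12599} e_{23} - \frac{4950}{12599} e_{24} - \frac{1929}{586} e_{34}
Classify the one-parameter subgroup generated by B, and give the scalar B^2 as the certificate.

B^2 term by term: the squares give (-\frac{540}{12599})^2*(e_{12})^2 + (-\frac{8910}{12599})^2*(e_{13})^2 + (-\frac{80403}{25198})^2*(e_{14})^2 + (-\frac{540}{12599})^2*(e_{23})^2 + (-\frac{4950}{12599})^2*(e_{24})^2 + (-\frac{1929}{586})^2*(e_{34})^2 = \frac{291600}{158734801}*(-1) + \frac{79388100}{158734801}*(+1) + \frac{6464642409}{634939204}*(+1) + \frac{291600}{158734801}*(+1) + \frac{24502500}{158734801}*(+1) + \frac{3721041}{343396}*(-1) = 0 (each basis 2-blade squares to minus the product of its generators' squares); cross terms between blades sharing an index anticommute and cancel; the commuting (index-disjoint) pairs give grade-4 terms 2*c*c'*(blade product), which cancel blade by blade — e_{1234}: \frac{1041660}{3691507} - \frac{88209000}{158734801} + \frac{43417620}{158734801} = 0 — confirming B is simple. So B^2 = 0.
Answer: null-rotation, certificate B^2 = 0. The scalar 0 is the complete invariant here: its sign names the subgroup type.
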